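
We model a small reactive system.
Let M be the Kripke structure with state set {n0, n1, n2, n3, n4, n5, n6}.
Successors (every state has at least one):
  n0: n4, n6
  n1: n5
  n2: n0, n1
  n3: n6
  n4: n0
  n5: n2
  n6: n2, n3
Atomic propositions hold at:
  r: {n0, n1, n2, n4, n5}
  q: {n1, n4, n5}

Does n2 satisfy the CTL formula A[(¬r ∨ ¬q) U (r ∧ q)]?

Sat(¬r) = {n3, n6}
Sat(¬q) = {n0, n2, n3, n6}
Sat(¬r ∨ ¬q) = {n0, n2, n3, n6}
Sat(r ∧ q) = {n1, n4, n5}
A[(¬r ∨ ¬q) U (r ∧ q)]: least fixpoint, start Z0 = Sat((r ∧ q)) = {n1, n4, n5}, add states in Sat(¬r ∨ ¬q) with every successor in Z. Already a fixed point.
Sat(A[(¬r ∨ ¬q) U (r ∧ q)]) = {n1, n4, n5}
n2 ∉ Sat(A[(¬r ∨ ¬q) U (r ∧ q)]) = {n1, n4, n5}, so the formula does not hold at n2.

No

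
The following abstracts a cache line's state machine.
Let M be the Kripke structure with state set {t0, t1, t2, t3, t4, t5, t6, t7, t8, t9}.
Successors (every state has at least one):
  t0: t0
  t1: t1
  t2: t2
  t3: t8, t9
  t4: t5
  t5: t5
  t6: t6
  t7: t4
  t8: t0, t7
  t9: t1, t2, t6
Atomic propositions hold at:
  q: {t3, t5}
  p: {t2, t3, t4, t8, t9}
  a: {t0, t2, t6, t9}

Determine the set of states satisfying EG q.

EG q: greatest fixpoint, start Z0 = {t3, t5}, keep only states in Sat with some successor in Z. Z1 = {t5}; fixed.
Sat(EG q) = {t5}

{t5}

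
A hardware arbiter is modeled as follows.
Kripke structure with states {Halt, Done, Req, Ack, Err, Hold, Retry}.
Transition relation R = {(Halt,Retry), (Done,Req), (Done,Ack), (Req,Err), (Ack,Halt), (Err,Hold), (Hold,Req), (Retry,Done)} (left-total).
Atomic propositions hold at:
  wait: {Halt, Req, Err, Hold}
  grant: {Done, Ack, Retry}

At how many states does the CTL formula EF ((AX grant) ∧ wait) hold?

4

Sat(AX grant) = {s : every successor in {Done, Ack, Retry}} = {Halt, Retry}
Sat((AX grant) ∧ wait) = {Halt}
EF ((AX grant) ∧ wait): least fixpoint, start Z0 = {Halt}, add states with some successor in Z. Z1 = {Halt, Ack}; Z2 = {Halt, Done, Ack}; Z3 = {Halt, Done, Ack, Retry}; fixed.
Sat(EF ((AX grant) ∧ wait)) = {Halt, Done, Ack, Retry}
|Sat(EF ((AX grant) ∧ wait))| = |{Halt, Done, Ack, Retry}| = 4.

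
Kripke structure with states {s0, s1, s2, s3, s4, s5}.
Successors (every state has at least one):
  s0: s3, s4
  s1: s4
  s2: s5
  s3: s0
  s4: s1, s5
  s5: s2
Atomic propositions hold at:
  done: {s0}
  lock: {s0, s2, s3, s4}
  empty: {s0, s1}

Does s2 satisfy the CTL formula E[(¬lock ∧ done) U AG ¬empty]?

Yes

Sat(¬lock) = {s1, s5}
Sat(¬lock ∧ done) = ∅
Sat(¬empty) = {s2, s3, s4, s5}
AG ¬empty: greatest fixpoint, start Z0 = {s2, s3, s4, s5}, keep only states in Sat with every successor in Z. Z1 = {s2, s5}; fixed.
Sat(AG ¬empty) = {s2, s5}
E[(¬lock ∧ done) U AG ¬empty]: least fixpoint, start Z0 = Sat(AG ¬empty) = {s2, s5}, add states in Sat(¬lock ∧ done) with some successor in Z. Already a fixed point.
Sat(E[(¬lock ∧ done) U AG ¬empty]) = {s2, s5}
s2 ∈ Sat(E[(¬lock ∧ done) U AG ¬empty]) = {s2, s5}, so the formula holds at s2.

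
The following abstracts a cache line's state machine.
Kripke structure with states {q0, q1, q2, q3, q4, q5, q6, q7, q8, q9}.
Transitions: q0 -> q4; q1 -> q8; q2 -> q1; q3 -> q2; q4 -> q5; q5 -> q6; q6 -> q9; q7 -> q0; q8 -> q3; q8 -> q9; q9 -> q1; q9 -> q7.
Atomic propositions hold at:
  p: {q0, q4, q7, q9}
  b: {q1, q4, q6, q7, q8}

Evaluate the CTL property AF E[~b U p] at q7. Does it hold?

Sat(~b) = {q0, q2, q3, q5, q9}
E[~b U p]: least fixpoint, start Z0 = Sat(p) = {q0, q4, q7, q9}, add states in Sat(~b) with some successor in Z. Already a fixed point.
Sat(E[~b U p]) = {q0, q4, q7, q9}
AF E[~b U p]: least fixpoint, start Z0 = {q0, q4, q7, q9}, add states with every successor in Z. Z1 = {q0, q4, q6, q7, q9}; Z2 = {q0, q4, q5, q6, q7, q9}; fixed.
Sat(AF E[~b U p]) = {q0, q4, q5, q6, q7, q9}
q7 ∈ Sat(AF E[~b U p]) = {q0, q4, q5, q6, q7, q9}, so the formula holds at q7.

Yes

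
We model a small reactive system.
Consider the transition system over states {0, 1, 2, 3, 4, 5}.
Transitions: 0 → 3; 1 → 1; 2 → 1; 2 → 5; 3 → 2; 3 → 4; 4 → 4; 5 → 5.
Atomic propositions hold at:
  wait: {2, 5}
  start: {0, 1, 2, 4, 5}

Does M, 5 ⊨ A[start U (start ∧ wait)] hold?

Sat(start ∧ wait) = {2, 5}
A[start U (start ∧ wait)]: least fixpoint, start Z0 = Sat((start ∧ wait)) = {2, 5}, add states in Sat(start) with every successor in Z. Already a fixed point.
Sat(A[start U (start ∧ wait)]) = {2, 5}
5 ∈ Sat(A[start U (start ∧ wait)]) = {2, 5}, so the formula holds at 5.

Yes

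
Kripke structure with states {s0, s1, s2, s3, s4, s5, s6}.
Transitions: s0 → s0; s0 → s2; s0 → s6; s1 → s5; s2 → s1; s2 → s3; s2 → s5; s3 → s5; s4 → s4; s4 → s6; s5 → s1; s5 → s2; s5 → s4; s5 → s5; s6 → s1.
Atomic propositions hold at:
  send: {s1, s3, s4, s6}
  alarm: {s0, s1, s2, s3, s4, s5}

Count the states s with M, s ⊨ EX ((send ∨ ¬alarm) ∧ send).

Sat(¬alarm) = {s6}
Sat(send ∨ ¬alarm) = {s1, s3, s4, s6}
Sat((send ∨ ¬alarm) ∧ send) = {s1, s3, s4, s6}
Sat(EX ((send ∨ ¬alarm) ∧ send)) = {s : some successor in {s1, s3, s4, s6}} = {s0, s2, s4, s5, s6}
|Sat(EX ((send ∨ ¬alarm) ∧ send))| = |{s0, s2, s4, s5, s6}| = 5.

5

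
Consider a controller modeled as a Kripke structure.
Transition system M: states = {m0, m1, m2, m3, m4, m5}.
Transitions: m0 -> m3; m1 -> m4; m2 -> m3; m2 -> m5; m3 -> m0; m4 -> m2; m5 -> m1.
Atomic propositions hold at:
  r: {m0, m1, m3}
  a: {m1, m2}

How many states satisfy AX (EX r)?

Sat(EX r) = {s : some successor in {m0, m1, m3}} = {m0, m2, m3, m5}
Sat(AX (EX r)) = {s : every successor in {m0, m2, m3, m5}} = {m0, m2, m3, m4}
|Sat(AX (EX r))| = |{m0, m2, m3, m4}| = 4.

4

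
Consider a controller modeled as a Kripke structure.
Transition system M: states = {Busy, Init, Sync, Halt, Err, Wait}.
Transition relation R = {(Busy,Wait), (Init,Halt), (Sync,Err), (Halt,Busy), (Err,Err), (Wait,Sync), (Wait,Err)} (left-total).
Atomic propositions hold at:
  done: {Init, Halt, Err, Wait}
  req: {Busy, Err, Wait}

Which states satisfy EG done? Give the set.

{Err, Wait}

EG done: greatest fixpoint, start Z0 = {Init, Halt, Err, Wait}, keep only states in Sat with some successor in Z. Z1 = {Init, Err, Wait}; Z2 = {Err, Wait}; fixed.
Sat(EG done) = {Err, Wait}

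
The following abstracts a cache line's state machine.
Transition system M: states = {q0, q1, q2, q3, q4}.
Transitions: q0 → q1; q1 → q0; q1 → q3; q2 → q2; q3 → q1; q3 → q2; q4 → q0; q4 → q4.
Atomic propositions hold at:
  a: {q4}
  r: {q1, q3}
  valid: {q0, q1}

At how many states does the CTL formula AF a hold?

AF a: least fixpoint, start Z0 = {q4}, add states with every successor in Z. Already a fixed point.
Sat(AF a) = {q4}
|Sat(AF a)| = |{q4}| = 1.

1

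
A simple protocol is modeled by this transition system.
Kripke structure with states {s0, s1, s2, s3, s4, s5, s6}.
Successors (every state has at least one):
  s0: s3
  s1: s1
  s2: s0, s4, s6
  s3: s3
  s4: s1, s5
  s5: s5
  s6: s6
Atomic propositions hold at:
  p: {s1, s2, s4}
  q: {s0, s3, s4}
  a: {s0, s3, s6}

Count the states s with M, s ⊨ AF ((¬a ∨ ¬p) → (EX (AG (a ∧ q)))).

Sat(¬a) = {s1, s2, s4, s5}
Sat(¬p) = {s0, s3, s5, s6}
Sat(¬a ∨ ¬p) = {s0, s1, s2, s3, s4, s5, s6}
Sat(a ∧ q) = {s0, s3}
AG (a ∧ q): greatest fixpoint, start Z0 = {s0, s3}, keep only states in Sat with every successor in Z. Already a fixed point.
Sat(AG (a ∧ q)) = {s0, s3}
Sat(EX (AG (a ∧ q))) = {s : some successor in {s0, s3}} = {s0, s2, s3}
Sat((¬a ∨ ¬p) → (EX (AG (a ∧ q)))) = {s0, s2, s3}
AF ((¬a ∨ ¬p) → (EX (AG (a ∧ q)))): least fixpoint, start Z0 = {s0, s2, s3}, add states with every successor in Z. Already a fixed point.
Sat(AF ((¬a ∨ ¬p) → (EX (AG (a ∧ q))))) = {s0, s2, s3}
|Sat(AF ((¬a ∨ ¬p) → (EX (AG (a ∧ q)))))| = |{s0, s2, s3}| = 3.

3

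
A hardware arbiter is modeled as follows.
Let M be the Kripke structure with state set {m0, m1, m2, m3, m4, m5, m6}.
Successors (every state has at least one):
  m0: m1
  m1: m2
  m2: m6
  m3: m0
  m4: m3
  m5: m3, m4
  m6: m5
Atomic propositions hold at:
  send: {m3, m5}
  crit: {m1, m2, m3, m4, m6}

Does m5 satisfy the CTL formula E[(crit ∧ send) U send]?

Sat(crit ∧ send) = {m3}
E[(crit ∧ send) U send]: least fixpoint, start Z0 = Sat(send) = {m3, m5}, add states in Sat(crit ∧ send) with some successor in Z. Already a fixed point.
Sat(E[(crit ∧ send) U send]) = {m3, m5}
m5 ∈ Sat(E[(crit ∧ send) U send]) = {m3, m5}, so the formula holds at m5.

Yes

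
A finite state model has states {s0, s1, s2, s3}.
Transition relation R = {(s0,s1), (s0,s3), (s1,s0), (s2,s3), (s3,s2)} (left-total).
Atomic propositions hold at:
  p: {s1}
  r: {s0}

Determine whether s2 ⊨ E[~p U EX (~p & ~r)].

Sat(~p) = {s0, s2, s3}
Sat(~r) = {s1, s2, s3}
Sat(~p & ~r) = {s2, s3}
Sat(EX (~p & ~r)) = {s : some successor in {s2, s3}} = {s0, s2, s3}
E[~p U EX (~p & ~r)]: least fixpoint, start Z0 = Sat(EX (~p & ~r)) = {s0, s2, s3}, add states in Sat(~p) with some successor in Z. Already a fixed point.
Sat(E[~p U EX (~p & ~r)]) = {s0, s2, s3}
s2 ∈ Sat(E[~p U EX (~p & ~r)]) = {s0, s2, s3}, so the formula holds at s2.

Yes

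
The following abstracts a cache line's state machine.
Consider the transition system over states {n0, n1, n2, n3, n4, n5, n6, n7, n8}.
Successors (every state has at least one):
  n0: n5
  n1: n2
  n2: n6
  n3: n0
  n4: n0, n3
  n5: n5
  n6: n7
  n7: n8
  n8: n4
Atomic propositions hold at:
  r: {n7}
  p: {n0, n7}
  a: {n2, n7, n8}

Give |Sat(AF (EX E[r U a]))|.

E[r U a]: least fixpoint, start Z0 = Sat(a) = {n2, n7, n8}, add states in Sat(r) with some successor in Z. Already a fixed point.
Sat(E[r U a]) = {n2, n7, n8}
Sat(EX E[r U a]) = {s : some successor in {n2, n7, n8}} = {n1, n6, n7}
AF (EX E[r U a]): least fixpoint, start Z0 = {n1, n6, n7}, add states with every successor in Z. Z1 = {n1, n2, n6, n7}; fixed.
Sat(AF (EX E[r U a])) = {n1, n2, n6, n7}
|Sat(AF (EX E[r U a]))| = |{n1, n2, n6, n7}| = 4.

4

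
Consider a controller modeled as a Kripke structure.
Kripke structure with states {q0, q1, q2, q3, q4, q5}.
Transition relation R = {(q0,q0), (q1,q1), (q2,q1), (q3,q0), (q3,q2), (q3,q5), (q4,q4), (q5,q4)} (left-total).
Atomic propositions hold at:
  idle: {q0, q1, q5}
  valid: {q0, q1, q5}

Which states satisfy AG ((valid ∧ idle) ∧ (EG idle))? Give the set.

Sat(valid ∧ idle) = {q0, q1, q5}
EG idle: greatest fixpoint, start Z0 = {q0, q1, q5}, keep only states in Sat with some successor in Z. Z1 = {q0, q1}; fixed.
Sat(EG idle) = {q0, q1}
Sat((valid ∧ idle) ∧ (EG idle)) = {q0, q1}
AG ((valid ∧ idle) ∧ (EG idle)): greatest fixpoint, start Z0 = {q0, q1}, keep only states in Sat with every successor in Z. Already a fixed point.
Sat(AG ((valid ∧ idle) ∧ (EG idle))) = {q0, q1}

{q0, q1}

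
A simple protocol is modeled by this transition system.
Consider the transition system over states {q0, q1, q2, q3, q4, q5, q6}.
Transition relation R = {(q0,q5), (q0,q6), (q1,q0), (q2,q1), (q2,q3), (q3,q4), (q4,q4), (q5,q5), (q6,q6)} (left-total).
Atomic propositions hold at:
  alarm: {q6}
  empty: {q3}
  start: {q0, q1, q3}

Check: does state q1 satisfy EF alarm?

EF alarm: least fixpoint, start Z0 = {q6}, add states with some successor in Z. Z1 = {q0, q6}; Z2 = {q0, q1, q6}; Z3 = {q0, q1, q2, q6}; fixed.
Sat(EF alarm) = {q0, q1, q2, q6}
q1 ∈ Sat(EF alarm) = {q0, q1, q2, q6}, so the formula holds at q1.

Yes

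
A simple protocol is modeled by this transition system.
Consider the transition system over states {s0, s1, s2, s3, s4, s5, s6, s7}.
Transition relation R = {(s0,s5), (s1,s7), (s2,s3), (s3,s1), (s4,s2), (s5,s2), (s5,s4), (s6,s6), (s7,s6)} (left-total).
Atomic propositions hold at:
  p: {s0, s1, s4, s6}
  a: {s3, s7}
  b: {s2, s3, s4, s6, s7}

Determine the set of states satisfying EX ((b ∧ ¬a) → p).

{s0, s1, s2, s3, s5, s6, s7}

Sat(¬a) = {s0, s1, s2, s4, s5, s6}
Sat(b ∧ ¬a) = {s2, s4, s6}
Sat((b ∧ ¬a) → p) = {s0, s1, s3, s4, s5, s6, s7}
Sat(EX ((b ∧ ¬a) → p)) = {s : some successor in {s0, s1, s3, s4, s5, s6, s7}} = {s0, s1, s2, s3, s5, s6, s7}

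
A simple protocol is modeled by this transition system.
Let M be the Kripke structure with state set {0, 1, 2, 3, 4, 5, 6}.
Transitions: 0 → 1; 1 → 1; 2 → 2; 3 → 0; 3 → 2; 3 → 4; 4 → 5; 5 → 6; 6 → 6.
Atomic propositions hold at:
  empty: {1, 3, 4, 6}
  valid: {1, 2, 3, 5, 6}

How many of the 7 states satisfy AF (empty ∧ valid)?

Sat(empty ∧ valid) = {1, 3, 6}
AF (empty ∧ valid): least fixpoint, start Z0 = {1, 3, 6}, add states with every successor in Z. Z1 = {0, 1, 3, 5, 6}; Z2 = {0, 1, 3, 4, 5, 6}; fixed.
Sat(AF (empty ∧ valid)) = {0, 1, 3, 4, 5, 6}
|Sat(AF (empty ∧ valid))| = |{0, 1, 3, 4, 5, 6}| = 6.

6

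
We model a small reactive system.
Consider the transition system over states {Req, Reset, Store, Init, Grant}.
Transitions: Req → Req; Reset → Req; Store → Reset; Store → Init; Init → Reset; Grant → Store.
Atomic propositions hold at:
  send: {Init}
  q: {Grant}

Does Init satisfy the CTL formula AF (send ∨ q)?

Sat(send ∨ q) = {Init, Grant}
AF (send ∨ q): least fixpoint, start Z0 = {Init, Grant}, add states with every successor in Z. Already a fixed point.
Sat(AF (send ∨ q)) = {Init, Grant}
Init ∈ Sat(AF (send ∨ q)) = {Init, Grant}, so the formula holds at Init.

Yes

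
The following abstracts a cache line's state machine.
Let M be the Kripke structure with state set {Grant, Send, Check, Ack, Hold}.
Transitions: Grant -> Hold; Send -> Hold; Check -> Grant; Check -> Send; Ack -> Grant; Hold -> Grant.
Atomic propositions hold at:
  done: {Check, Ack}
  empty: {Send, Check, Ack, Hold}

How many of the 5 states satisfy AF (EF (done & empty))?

Sat(done & empty) = {Check, Ack}
EF (done & empty): least fixpoint, start Z0 = {Check, Ack}, add states with some successor in Z. Already a fixed point.
Sat(EF (done & empty)) = {Check, Ack}
AF (EF (done & empty)): least fixpoint, start Z0 = {Check, Ack}, add states with every successor in Z. Already a fixed point.
Sat(AF (EF (done & empty))) = {Check, Ack}
|Sat(AF (EF (done & empty)))| = |{Check, Ack}| = 2.

2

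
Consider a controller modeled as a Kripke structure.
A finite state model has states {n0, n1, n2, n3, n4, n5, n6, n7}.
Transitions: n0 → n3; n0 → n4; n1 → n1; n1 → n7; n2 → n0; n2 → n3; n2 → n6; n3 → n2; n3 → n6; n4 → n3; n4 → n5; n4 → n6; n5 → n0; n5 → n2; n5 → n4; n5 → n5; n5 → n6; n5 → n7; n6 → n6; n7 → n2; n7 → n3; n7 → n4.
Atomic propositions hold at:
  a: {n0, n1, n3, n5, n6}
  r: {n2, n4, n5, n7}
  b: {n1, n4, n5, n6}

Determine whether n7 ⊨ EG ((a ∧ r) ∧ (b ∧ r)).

No

Sat(a ∧ r) = {n5}
Sat(b ∧ r) = {n4, n5}
Sat((a ∧ r) ∧ (b ∧ r)) = {n5}
EG ((a ∧ r) ∧ (b ∧ r)): greatest fixpoint, start Z0 = {n5}, keep only states in Sat with some successor in Z. Already a fixed point.
Sat(EG ((a ∧ r) ∧ (b ∧ r))) = {n5}
n7 ∉ Sat(EG ((a ∧ r) ∧ (b ∧ r))) = {n5}, so the formula does not hold at n7.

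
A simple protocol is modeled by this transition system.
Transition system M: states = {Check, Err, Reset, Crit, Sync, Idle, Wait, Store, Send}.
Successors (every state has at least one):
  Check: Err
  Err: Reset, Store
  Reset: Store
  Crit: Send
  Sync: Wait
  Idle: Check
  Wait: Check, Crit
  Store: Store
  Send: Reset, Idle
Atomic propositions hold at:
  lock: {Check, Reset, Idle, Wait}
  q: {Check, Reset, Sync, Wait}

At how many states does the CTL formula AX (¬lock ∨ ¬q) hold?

Sat(¬lock) = {Err, Crit, Sync, Store, Send}
Sat(¬q) = {Err, Crit, Idle, Store, Send}
Sat(¬lock ∨ ¬q) = {Err, Crit, Sync, Idle, Store, Send}
Sat(AX (¬lock ∨ ¬q)) = {s : every successor in {Err, Crit, Sync, Idle, Store, Send}} = {Check, Reset, Crit, Store}
|Sat(AX (¬lock ∨ ¬q))| = |{Check, Reset, Crit, Store}| = 4.

4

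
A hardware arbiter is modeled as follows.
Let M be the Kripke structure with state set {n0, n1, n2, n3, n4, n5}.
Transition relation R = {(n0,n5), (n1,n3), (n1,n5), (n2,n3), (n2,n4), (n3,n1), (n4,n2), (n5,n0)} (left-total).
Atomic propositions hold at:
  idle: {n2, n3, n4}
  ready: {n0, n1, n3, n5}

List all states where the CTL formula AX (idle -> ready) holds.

Sat(idle -> ready) = {n0, n1, n3, n5}
Sat(AX (idle -> ready)) = {s : every successor in {n0, n1, n3, n5}} = {n0, n1, n3, n5}

{n0, n1, n3, n5}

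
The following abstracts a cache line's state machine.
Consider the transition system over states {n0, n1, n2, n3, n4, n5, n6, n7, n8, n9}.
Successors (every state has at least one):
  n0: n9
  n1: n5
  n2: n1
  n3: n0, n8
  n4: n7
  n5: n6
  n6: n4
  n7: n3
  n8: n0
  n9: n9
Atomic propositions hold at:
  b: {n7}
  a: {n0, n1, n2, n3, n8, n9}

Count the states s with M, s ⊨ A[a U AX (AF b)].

5

AF b: least fixpoint, start Z0 = {n7}, add states with every successor in Z. Z1 = {n4, n7}; Z2 = {n4, n6, n7}; Z3 = {n4, n5, n6, n7}; Z4 = {n1, n4, n5, n6, n7}; Z5 = {n1, n2, n4, n5, n6, n7}; fixed.
Sat(AF b) = {n1, n2, n4, n5, n6, n7}
Sat(AX (AF b)) = {s : every successor in {n1, n2, n4, n5, n6, n7}} = {n1, n2, n4, n5, n6}
A[a U AX (AF b)]: least fixpoint, start Z0 = Sat(AX (AF b)) = {n1, n2, n4, n5, n6}, add states in Sat(a) with every successor in Z. Already a fixed point.
Sat(A[a U AX (AF b)]) = {n1, n2, n4, n5, n6}
|Sat(A[a U AX (AF b)])| = |{n1, n2, n4, n5, n6}| = 5.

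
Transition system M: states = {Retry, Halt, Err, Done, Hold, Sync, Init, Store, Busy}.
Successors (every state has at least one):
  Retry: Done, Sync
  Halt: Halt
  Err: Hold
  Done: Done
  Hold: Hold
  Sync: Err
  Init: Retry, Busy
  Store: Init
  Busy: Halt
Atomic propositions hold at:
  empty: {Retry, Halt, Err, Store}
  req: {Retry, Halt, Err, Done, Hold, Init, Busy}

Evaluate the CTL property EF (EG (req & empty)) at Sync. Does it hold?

No

Sat(req & empty) = {Retry, Halt, Err}
EG (req & empty): greatest fixpoint, start Z0 = {Retry, Halt, Err}, keep only states in Sat with some successor in Z. Z1 = {Halt}; fixed.
Sat(EG (req & empty)) = {Halt}
EF (EG (req & empty)): least fixpoint, start Z0 = {Halt}, add states with some successor in Z. Z1 = {Halt, Busy}; Z2 = {Halt, Init, Busy}; Z3 = {Halt, Init, Store, Busy}; fixed.
Sat(EF (EG (req & empty))) = {Halt, Init, Store, Busy}
Sync ∉ Sat(EF (EG (req & empty))) = {Halt, Init, Store, Busy}, so the formula does not hold at Sync.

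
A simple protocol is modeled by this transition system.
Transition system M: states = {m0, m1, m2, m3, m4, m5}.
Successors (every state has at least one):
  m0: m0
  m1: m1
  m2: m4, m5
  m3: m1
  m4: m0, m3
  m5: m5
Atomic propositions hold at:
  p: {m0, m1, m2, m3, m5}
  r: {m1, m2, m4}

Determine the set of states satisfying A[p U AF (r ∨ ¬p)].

Sat(¬p) = {m4}
Sat(r ∨ ¬p) = {m1, m2, m4}
AF (r ∨ ¬p): least fixpoint, start Z0 = {m1, m2, m4}, add states with every successor in Z. Z1 = {m1, m2, m3, m4}; fixed.
Sat(AF (r ∨ ¬p)) = {m1, m2, m3, m4}
A[p U AF (r ∨ ¬p)]: least fixpoint, start Z0 = Sat(AF (r ∨ ¬p)) = {m1, m2, m3, m4}, add states in Sat(p) with every successor in Z. Already a fixed point.
Sat(A[p U AF (r ∨ ¬p)]) = {m1, m2, m3, m4}

{m1, m2, m3, m4}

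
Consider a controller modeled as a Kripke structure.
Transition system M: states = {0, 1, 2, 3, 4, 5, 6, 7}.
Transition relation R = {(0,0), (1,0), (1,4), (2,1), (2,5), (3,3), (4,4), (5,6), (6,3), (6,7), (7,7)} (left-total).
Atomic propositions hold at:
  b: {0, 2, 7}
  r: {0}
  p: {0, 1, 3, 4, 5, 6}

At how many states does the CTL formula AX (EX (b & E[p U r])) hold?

E[p U r]: least fixpoint, start Z0 = Sat(r) = {0}, add states in Sat(p) with some successor in Z. Z1 = {0, 1}; fixed.
Sat(E[p U r]) = {0, 1}
Sat(b & E[p U r]) = {0}
Sat(EX (b & E[p U r])) = {s : some successor in {0}} = {0, 1}
Sat(AX (EX (b & E[p U r]))) = {s : every successor in {0, 1}} = {0}
|Sat(AX (EX (b & E[p U r])))| = |{0}| = 1.

1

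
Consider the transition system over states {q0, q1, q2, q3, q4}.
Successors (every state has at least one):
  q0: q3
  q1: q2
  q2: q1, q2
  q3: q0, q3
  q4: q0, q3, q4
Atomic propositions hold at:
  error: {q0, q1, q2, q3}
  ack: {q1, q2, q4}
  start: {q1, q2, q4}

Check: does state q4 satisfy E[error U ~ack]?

No

Sat(~ack) = {q0, q3}
E[error U ~ack]: least fixpoint, start Z0 = Sat(~ack) = {q0, q3}, add states in Sat(error) with some successor in Z. Already a fixed point.
Sat(E[error U ~ack]) = {q0, q3}
q4 ∉ Sat(E[error U ~ack]) = {q0, q3}, so the formula does not hold at q4.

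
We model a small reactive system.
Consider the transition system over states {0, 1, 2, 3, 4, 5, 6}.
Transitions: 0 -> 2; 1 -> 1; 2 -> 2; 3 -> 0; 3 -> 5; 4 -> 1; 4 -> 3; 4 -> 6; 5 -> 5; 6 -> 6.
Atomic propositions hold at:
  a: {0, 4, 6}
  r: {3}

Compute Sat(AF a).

AF a: least fixpoint, start Z0 = {0, 4, 6}, add states with every successor in Z. Already a fixed point.
Sat(AF a) = {0, 4, 6}

{0, 4, 6}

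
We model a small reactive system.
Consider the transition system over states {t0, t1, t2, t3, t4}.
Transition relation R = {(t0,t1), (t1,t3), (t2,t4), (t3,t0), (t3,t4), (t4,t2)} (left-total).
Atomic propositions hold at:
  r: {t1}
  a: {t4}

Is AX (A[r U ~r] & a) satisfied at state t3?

Sat(~r) = {t0, t2, t3, t4}
A[r U ~r]: least fixpoint, start Z0 = Sat(~r) = {t0, t2, t3, t4}, add states in Sat(r) with every successor in Z. Z1 = {t0, t1, t2, t3, t4}; fixed.
Sat(A[r U ~r]) = {t0, t1, t2, t3, t4}
Sat(A[r U ~r] & a) = {t4}
Sat(AX (A[r U ~r] & a)) = {s : every successor in {t4}} = {t2}
t3 ∉ Sat(AX (A[r U ~r] & a)) = {t2}, so the formula does not hold at t3.

No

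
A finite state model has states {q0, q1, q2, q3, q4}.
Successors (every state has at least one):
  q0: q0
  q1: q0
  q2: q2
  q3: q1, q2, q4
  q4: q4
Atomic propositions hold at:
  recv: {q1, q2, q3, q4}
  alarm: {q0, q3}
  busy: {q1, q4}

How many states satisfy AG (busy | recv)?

2

Sat(busy | recv) = {q1, q2, q3, q4}
AG (busy | recv): greatest fixpoint, start Z0 = {q1, q2, q3, q4}, keep only states in Sat with every successor in Z. Z1 = {q2, q3, q4}; Z2 = {q2, q4}; fixed.
Sat(AG (busy | recv)) = {q2, q4}
|Sat(AG (busy | recv))| = |{q2, q4}| = 2.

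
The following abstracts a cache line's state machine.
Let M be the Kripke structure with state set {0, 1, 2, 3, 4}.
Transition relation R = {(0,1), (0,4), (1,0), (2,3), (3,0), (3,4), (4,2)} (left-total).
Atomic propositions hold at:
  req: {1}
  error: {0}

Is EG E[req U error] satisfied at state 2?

No

E[req U error]: least fixpoint, start Z0 = Sat(error) = {0}, add states in Sat(req) with some successor in Z. Z1 = {0, 1}; fixed.
Sat(E[req U error]) = {0, 1}
EG E[req U error]: greatest fixpoint, start Z0 = {0, 1}, keep only states in Sat with some successor in Z. Already a fixed point.
Sat(EG E[req U error]) = {0, 1}
2 ∉ Sat(EG E[req U error]) = {0, 1}, so the formula does not hold at 2.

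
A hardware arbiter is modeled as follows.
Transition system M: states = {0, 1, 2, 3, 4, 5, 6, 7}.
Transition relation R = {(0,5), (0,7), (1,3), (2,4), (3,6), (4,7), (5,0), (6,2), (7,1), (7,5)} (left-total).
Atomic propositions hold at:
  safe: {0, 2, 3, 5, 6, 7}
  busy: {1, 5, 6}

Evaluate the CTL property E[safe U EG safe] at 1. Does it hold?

No

EG safe: greatest fixpoint, start Z0 = {0, 2, 3, 5, 6, 7}, keep only states in Sat with some successor in Z. Z1 = {0, 3, 5, 6, 7}; Z2 = {0, 3, 5, 7}; Z3 = {0, 5, 7}; fixed.
Sat(EG safe) = {0, 5, 7}
E[safe U EG safe]: least fixpoint, start Z0 = Sat(EG safe) = {0, 5, 7}, add states in Sat(safe) with some successor in Z. Already a fixed point.
Sat(E[safe U EG safe]) = {0, 5, 7}
1 ∉ Sat(E[safe U EG safe]) = {0, 5, 7}, so the formula does not hold at 1.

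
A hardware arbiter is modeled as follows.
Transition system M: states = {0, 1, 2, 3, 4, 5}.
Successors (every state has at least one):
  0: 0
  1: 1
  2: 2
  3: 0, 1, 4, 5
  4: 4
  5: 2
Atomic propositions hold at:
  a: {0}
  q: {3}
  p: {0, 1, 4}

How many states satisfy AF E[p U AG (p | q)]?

3

Sat(p | q) = {0, 1, 3, 4}
AG (p | q): greatest fixpoint, start Z0 = {0, 1, 3, 4}, keep only states in Sat with every successor in Z. Z1 = {0, 1, 4}; fixed.
Sat(AG (p | q)) = {0, 1, 4}
E[p U AG (p | q)]: least fixpoint, start Z0 = Sat(AG (p | q)) = {0, 1, 4}, add states in Sat(p) with some successor in Z. Already a fixed point.
Sat(E[p U AG (p | q)]) = {0, 1, 4}
AF E[p U AG (p | q)]: least fixpoint, start Z0 = {0, 1, 4}, add states with every successor in Z. Already a fixed point.
Sat(AF E[p U AG (p | q)]) = {0, 1, 4}
|Sat(AF E[p U AG (p | q)])| = |{0, 1, 4}| = 3.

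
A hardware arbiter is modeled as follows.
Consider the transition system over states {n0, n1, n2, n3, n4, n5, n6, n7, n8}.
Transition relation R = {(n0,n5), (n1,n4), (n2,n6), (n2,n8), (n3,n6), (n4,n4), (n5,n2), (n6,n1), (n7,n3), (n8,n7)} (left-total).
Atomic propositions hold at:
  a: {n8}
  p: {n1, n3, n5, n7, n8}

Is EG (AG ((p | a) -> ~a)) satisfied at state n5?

Sat(p | a) = {n1, n3, n5, n7, n8}
Sat(~a) = {n0, n1, n2, n3, n4, n5, n6, n7}
Sat((p | a) -> ~a) = {n0, n1, n2, n3, n4, n5, n6, n7}
AG ((p | a) -> ~a): greatest fixpoint, start Z0 = {n0, n1, n2, n3, n4, n5, n6, n7}, keep only states in Sat with every successor in Z. Z1 = {n0, n1, n3, n4, n5, n6, n7}; Z2 = {n0, n1, n3, n4, n6, n7}; Z3 = {n1, n3, n4, n6, n7}; fixed.
Sat(AG ((p | a) -> ~a)) = {n1, n3, n4, n6, n7}
EG (AG ((p | a) -> ~a)): greatest fixpoint, start Z0 = {n1, n3, n4, n6, n7}, keep only states in Sat with some successor in Z. Already a fixed point.
Sat(EG (AG ((p | a) -> ~a))) = {n1, n3, n4, n6, n7}
n5 ∉ Sat(EG (AG ((p | a) -> ~a))) = {n1, n3, n4, n6, n7}, so the formula does not hold at n5.

No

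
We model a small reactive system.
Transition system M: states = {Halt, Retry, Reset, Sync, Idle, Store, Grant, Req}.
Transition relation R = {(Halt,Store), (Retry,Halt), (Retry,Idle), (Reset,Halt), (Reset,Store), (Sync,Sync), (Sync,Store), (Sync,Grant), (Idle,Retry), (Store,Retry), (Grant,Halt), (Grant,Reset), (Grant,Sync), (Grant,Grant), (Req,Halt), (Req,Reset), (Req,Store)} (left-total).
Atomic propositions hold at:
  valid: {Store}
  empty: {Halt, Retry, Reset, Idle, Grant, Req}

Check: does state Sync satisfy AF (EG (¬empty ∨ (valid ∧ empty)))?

Yes

Sat(¬empty) = {Sync, Store}
Sat(valid ∧ empty) = ∅
Sat(¬empty ∨ (valid ∧ empty)) = {Sync, Store}
EG (¬empty ∨ (valid ∧ empty)): greatest fixpoint, start Z0 = {Sync, Store}, keep only states in Sat with some successor in Z. Z1 = {Sync}; fixed.
Sat(EG (¬empty ∨ (valid ∧ empty))) = {Sync}
AF (EG (¬empty ∨ (valid ∧ empty))): least fixpoint, start Z0 = {Sync}, add states with every successor in Z. Already a fixed point.
Sat(AF (EG (¬empty ∨ (valid ∧ empty)))) = {Sync}
Sync ∈ Sat(AF (EG (¬empty ∨ (valid ∧ empty)))) = {Sync}, so the formula holds at Sync.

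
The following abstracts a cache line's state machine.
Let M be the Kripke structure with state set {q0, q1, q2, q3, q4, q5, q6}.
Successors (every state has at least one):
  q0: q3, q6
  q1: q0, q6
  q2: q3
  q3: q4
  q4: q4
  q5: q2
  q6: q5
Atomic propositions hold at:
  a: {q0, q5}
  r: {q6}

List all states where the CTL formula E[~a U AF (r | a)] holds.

{q0, q1, q5, q6}

Sat(~a) = {q1, q2, q3, q4, q6}
Sat(r | a) = {q0, q5, q6}
AF (r | a): least fixpoint, start Z0 = {q0, q5, q6}, add states with every successor in Z. Z1 = {q0, q1, q5, q6}; fixed.
Sat(AF (r | a)) = {q0, q1, q5, q6}
E[~a U AF (r | a)]: least fixpoint, start Z0 = Sat(AF (r | a)) = {q0, q1, q5, q6}, add states in Sat(~a) with some successor in Z. Already a fixed point.
Sat(E[~a U AF (r | a)]) = {q0, q1, q5, q6}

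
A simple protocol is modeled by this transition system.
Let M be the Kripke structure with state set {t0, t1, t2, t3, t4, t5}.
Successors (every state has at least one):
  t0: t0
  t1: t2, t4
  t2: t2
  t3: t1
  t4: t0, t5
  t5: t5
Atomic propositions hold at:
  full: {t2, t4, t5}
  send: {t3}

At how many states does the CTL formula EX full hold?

Sat(EX full) = {s : some successor in {t2, t4, t5}} = {t1, t2, t4, t5}
|Sat(EX full)| = |{t1, t2, t4, t5}| = 4.

4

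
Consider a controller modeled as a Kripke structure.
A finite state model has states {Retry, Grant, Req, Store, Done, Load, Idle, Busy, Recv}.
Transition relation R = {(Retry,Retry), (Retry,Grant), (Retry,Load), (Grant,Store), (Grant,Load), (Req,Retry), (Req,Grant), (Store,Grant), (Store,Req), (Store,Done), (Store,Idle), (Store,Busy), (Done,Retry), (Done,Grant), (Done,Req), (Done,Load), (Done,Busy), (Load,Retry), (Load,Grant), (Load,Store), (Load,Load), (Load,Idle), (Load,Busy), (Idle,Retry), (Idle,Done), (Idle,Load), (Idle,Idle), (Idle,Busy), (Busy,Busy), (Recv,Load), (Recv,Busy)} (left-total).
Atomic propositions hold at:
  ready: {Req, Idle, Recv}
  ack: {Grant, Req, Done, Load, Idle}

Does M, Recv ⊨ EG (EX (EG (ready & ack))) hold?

Sat(ready & ack) = {Req, Idle}
EG (ready & ack): greatest fixpoint, start Z0 = {Req, Idle}, keep only states in Sat with some successor in Z. Z1 = {Idle}; fixed.
Sat(EG (ready & ack)) = {Idle}
Sat(EX (EG (ready & ack))) = {s : some successor in {Idle}} = {Store, Load, Idle}
EG (EX (EG (ready & ack))): greatest fixpoint, start Z0 = {Store, Load, Idle}, keep only states in Sat with some successor in Z. Already a fixed point.
Sat(EG (EX (EG (ready & ack)))) = {Store, Load, Idle}
Recv ∉ Sat(EG (EX (EG (ready & ack)))) = {Store, Load, Idle}, so the formula does not hold at Recv.

No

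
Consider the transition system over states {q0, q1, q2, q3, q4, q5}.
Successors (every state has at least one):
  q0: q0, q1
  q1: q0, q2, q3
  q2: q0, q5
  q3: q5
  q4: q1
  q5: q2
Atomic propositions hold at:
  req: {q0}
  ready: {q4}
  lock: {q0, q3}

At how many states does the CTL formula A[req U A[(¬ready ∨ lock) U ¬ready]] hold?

Sat(¬ready) = {q0, q1, q2, q3, q5}
Sat(¬ready ∨ lock) = {q0, q1, q2, q3, q5}
A[(¬ready ∨ lock) U ¬ready]: least fixpoint, start Z0 = Sat(¬ready) = {q0, q1, q2, q3, q5}, add states in Sat(¬ready ∨ lock) with every successor in Z. Already a fixed point.
Sat(A[(¬ready ∨ lock) U ¬ready]) = {q0, q1, q2, q3, q5}
A[req U A[(¬ready ∨ lock) U ¬ready]]: least fixpoint, start Z0 = Sat(A[(¬ready ∨ lock) U ¬ready]) = {q0, q1, q2, q3, q5}, add states in Sat(req) with every successor in Z. Already a fixed point.
Sat(A[req U A[(¬ready ∨ lock) U ¬ready]]) = {q0, q1, q2, q3, q5}
|Sat(A[req U A[(¬ready ∨ lock) U ¬ready]])| = |{q0, q1, q2, q3, q5}| = 5.

5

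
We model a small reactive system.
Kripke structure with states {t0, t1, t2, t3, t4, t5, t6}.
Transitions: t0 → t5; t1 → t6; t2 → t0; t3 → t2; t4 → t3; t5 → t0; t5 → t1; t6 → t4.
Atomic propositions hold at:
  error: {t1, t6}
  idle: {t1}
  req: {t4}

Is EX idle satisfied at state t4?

No

Sat(EX idle) = {s : some successor in {t1}} = {t5}
t4 ∉ Sat(EX idle) = {t5}, so the formula does not hold at t4.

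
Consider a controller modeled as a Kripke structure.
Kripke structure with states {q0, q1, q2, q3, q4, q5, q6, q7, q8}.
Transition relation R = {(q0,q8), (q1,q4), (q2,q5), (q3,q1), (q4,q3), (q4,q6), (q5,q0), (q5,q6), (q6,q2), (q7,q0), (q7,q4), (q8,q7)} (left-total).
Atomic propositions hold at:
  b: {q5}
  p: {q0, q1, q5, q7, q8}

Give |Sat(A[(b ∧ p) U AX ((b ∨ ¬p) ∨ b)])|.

Sat(b ∧ p) = {q5}
Sat(¬p) = {q2, q3, q4, q6}
Sat(b ∨ ¬p) = {q2, q3, q4, q5, q6}
Sat((b ∨ ¬p) ∨ b) = {q2, q3, q4, q5, q6}
Sat(AX ((b ∨ ¬p) ∨ b)) = {s : every successor in {q2, q3, q4, q5, q6}} = {q1, q2, q4, q6}
A[(b ∧ p) U AX ((b ∨ ¬p) ∨ b)]: least fixpoint, start Z0 = Sat(AX ((b ∨ ¬p) ∨ b)) = {q1, q2, q4, q6}, add states in Sat(b ∧ p) with every successor in Z. Already a fixed point.
Sat(A[(b ∧ p) U AX ((b ∨ ¬p) ∨ b)]) = {q1, q2, q4, q6}
|Sat(A[(b ∧ p) U AX ((b ∨ ¬p) ∨ b)])| = |{q1, q2, q4, q6}| = 4.

4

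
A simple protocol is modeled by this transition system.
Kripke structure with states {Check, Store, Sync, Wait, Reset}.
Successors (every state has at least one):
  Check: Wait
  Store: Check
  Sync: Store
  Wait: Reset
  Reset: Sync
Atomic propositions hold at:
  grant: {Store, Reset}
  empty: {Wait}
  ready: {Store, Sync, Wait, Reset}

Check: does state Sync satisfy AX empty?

No

Sat(AX empty) = {s : every successor in {Wait}} = {Check}
Sync ∉ Sat(AX empty) = {Check}, so the formula does not hold at Sync.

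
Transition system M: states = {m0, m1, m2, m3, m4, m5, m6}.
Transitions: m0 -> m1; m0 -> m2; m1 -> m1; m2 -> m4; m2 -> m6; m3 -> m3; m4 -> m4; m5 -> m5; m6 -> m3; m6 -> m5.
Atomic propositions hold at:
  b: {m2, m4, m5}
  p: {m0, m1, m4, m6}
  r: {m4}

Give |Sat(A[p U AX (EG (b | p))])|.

5

Sat(b | p) = {m0, m1, m2, m4, m5, m6}
EG (b | p): greatest fixpoint, start Z0 = {m0, m1, m2, m4, m5, m6}, keep only states in Sat with some successor in Z. Already a fixed point.
Sat(EG (b | p)) = {m0, m1, m2, m4, m5, m6}
Sat(AX (EG (b | p))) = {s : every successor in {m0, m1, m2, m4, m5, m6}} = {m0, m1, m2, m4, m5}
A[p U AX (EG (b | p))]: least fixpoint, start Z0 = Sat(AX (EG (b | p))) = {m0, m1, m2, m4, m5}, add states in Sat(p) with every successor in Z. Already a fixed point.
Sat(A[p U AX (EG (b | p))]) = {m0, m1, m2, m4, m5}
|Sat(A[p U AX (EG (b | p))])| = |{m0, m1, m2, m4, m5}| = 5.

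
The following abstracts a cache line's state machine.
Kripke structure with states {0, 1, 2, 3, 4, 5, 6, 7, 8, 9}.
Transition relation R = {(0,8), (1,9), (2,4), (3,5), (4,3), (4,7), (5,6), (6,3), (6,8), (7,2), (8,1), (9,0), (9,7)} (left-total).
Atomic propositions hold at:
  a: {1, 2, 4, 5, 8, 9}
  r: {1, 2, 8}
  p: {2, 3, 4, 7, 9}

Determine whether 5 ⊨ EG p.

No

EG p: greatest fixpoint, start Z0 = {2, 3, 4, 7, 9}, keep only states in Sat with some successor in Z. Z1 = {2, 4, 7, 9}; fixed.
Sat(EG p) = {2, 4, 7, 9}
5 ∉ Sat(EG p) = {2, 4, 7, 9}, so the formula does not hold at 5.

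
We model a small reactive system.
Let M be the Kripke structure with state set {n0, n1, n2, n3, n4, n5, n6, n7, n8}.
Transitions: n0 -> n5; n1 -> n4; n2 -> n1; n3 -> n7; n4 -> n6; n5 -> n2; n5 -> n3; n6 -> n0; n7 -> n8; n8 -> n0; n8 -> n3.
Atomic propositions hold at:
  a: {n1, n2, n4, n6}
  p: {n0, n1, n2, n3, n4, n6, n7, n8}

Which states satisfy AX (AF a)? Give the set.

AF a: least fixpoint, start Z0 = {n1, n2, n4, n6}, add states with every successor in Z. Already a fixed point.
Sat(AF a) = {n1, n2, n4, n6}
Sat(AX (AF a)) = {s : every successor in {n1, n2, n4, n6}} = {n1, n2, n4}

{n1, n2, n4}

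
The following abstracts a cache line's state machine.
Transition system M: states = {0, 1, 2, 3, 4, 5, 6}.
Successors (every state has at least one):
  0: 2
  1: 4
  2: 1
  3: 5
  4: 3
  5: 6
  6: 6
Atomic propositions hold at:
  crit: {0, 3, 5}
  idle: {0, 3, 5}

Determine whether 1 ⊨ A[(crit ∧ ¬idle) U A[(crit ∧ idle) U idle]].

No

Sat(¬idle) = {1, 2, 4, 6}
Sat(crit ∧ ¬idle) = ∅
Sat(crit ∧ idle) = {0, 3, 5}
A[(crit ∧ idle) U idle]: least fixpoint, start Z0 = Sat(idle) = {0, 3, 5}, add states in Sat(crit ∧ idle) with every successor in Z. Already a fixed point.
Sat(A[(crit ∧ idle) U idle]) = {0, 3, 5}
A[(crit ∧ ¬idle) U A[(crit ∧ idle) U idle]]: least fixpoint, start Z0 = Sat(A[(crit ∧ idle) U idle]) = {0, 3, 5}, add states in Sat(crit ∧ ¬idle) with every successor in Z. Already a fixed point.
Sat(A[(crit ∧ ¬idle) U A[(crit ∧ idle) U idle]]) = {0, 3, 5}
1 ∉ Sat(A[(crit ∧ ¬idle) U A[(crit ∧ idle) U idle]]) = {0, 3, 5}, so the formula does not hold at 1.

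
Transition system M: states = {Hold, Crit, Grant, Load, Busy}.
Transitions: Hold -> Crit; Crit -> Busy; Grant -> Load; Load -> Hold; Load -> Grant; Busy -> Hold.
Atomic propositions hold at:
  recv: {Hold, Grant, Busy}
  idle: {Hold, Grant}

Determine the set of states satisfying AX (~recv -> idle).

{Crit, Load, Busy}

Sat(~recv) = {Crit, Load}
Sat(~recv -> idle) = {Hold, Grant, Busy}
Sat(AX (~recv -> idle)) = {s : every successor in {Hold, Grant, Busy}} = {Crit, Load, Busy}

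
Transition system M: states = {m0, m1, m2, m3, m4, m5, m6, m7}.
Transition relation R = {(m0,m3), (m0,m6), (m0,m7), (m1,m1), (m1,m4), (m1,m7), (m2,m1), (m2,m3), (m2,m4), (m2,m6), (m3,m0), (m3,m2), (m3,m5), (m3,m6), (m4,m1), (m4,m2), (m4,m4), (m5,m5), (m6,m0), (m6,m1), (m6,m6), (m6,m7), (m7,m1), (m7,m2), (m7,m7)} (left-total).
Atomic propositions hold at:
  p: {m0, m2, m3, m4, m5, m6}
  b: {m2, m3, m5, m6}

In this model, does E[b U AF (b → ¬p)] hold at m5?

Sat(¬p) = {m1, m7}
Sat(b → ¬p) = {m0, m1, m4, m7}
AF (b → ¬p): least fixpoint, start Z0 = {m0, m1, m4, m7}, add states with every successor in Z. Already a fixed point.
Sat(AF (b → ¬p)) = {m0, m1, m4, m7}
E[b U AF (b → ¬p)]: least fixpoint, start Z0 = Sat(AF (b → ¬p)) = {m0, m1, m4, m7}, add states in Sat(b) with some successor in Z. Z1 = {m0, m1, m2, m3, m4, m6, m7}; fixed.
Sat(E[b U AF (b → ¬p)]) = {m0, m1, m2, m3, m4, m6, m7}
m5 ∉ Sat(E[b U AF (b → ¬p)]) = {m0, m1, m2, m3, m4, m6, m7}, so the formula does not hold at m5.

No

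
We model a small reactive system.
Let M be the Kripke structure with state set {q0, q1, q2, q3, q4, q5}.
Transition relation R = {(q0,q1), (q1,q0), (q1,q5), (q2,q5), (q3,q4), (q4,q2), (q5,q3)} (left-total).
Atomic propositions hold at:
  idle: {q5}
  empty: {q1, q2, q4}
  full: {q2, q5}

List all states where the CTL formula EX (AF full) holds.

{q1, q2, q3, q4, q5}

AF full: least fixpoint, start Z0 = {q2, q5}, add states with every successor in Z. Z1 = {q2, q4, q5}; Z2 = {q2, q3, q4, q5}; fixed.
Sat(AF full) = {q2, q3, q4, q5}
Sat(EX (AF full)) = {s : some successor in {q2, q3, q4, q5}} = {q1, q2, q3, q4, q5}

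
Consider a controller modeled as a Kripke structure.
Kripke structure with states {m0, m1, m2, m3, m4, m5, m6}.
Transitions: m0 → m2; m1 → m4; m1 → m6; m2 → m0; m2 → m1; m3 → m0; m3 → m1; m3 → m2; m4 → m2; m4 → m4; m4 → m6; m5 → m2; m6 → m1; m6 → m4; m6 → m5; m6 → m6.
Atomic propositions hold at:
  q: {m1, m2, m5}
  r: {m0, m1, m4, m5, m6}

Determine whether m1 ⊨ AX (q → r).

Sat(q → r) = {m0, m1, m3, m4, m5, m6}
Sat(AX (q → r)) = {s : every successor in {m0, m1, m3, m4, m5, m6}} = {m1, m2, m6}
m1 ∈ Sat(AX (q → r)) = {m1, m2, m6}, so the formula holds at m1.

Yes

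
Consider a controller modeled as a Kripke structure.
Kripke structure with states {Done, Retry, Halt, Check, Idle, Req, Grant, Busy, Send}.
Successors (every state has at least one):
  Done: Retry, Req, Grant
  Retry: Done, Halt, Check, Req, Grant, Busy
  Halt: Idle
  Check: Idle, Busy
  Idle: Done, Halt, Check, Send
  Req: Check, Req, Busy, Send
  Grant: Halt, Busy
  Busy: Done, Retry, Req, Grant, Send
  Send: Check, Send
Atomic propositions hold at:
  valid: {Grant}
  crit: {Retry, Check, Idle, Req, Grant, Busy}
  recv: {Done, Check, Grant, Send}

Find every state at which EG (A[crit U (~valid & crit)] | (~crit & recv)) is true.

Sat(~valid) = {Done, Retry, Halt, Check, Idle, Req, Busy, Send}
Sat(~valid & crit) = {Retry, Check, Idle, Req, Busy}
A[crit U (~valid & crit)]: least fixpoint, start Z0 = Sat((~valid & crit)) = {Retry, Check, Idle, Req, Busy}, add states in Sat(crit) with every successor in Z. Already a fixed point.
Sat(A[crit U (~valid & crit)]) = {Retry, Check, Idle, Req, Busy}
Sat(~crit) = {Done, Halt, Send}
Sat(~crit & recv) = {Done, Send}
Sat(A[crit U (~valid & crit)] | (~crit & recv)) = {Done, Retry, Check, Idle, Req, Busy, Send}
EG (A[crit U (~valid & crit)] | (~crit & recv)): greatest fixpoint, start Z0 = {Done, Retry, Check, Idle, Req, Busy, Send}, keep only states in Sat with some successor in Z. Already a fixed point.
Sat(EG (A[crit U (~valid & crit)] | (~crit & recv))) = {Done, Retry, Check, Idle, Req, Busy, Send}

{Done, Retry, Check, Idle, Req, Busy, Send}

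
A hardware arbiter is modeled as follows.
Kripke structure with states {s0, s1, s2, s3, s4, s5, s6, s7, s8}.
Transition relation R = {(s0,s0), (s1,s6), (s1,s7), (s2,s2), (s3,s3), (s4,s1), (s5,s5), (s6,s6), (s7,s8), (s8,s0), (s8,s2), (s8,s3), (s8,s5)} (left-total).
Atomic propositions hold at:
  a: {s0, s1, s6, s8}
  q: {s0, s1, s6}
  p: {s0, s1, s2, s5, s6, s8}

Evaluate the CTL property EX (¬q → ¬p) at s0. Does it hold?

Sat(¬q) = {s2, s3, s4, s5, s7, s8}
Sat(¬p) = {s3, s4, s7}
Sat(¬q → ¬p) = {s0, s1, s3, s4, s6, s7}
Sat(EX (¬q → ¬p)) = {s : some successor in {s0, s1, s3, s4, s6, s7}} = {s0, s1, s3, s4, s6, s8}
s0 ∈ Sat(EX (¬q → ¬p)) = {s0, s1, s3, s4, s6, s8}, so the formula holds at s0.

Yes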